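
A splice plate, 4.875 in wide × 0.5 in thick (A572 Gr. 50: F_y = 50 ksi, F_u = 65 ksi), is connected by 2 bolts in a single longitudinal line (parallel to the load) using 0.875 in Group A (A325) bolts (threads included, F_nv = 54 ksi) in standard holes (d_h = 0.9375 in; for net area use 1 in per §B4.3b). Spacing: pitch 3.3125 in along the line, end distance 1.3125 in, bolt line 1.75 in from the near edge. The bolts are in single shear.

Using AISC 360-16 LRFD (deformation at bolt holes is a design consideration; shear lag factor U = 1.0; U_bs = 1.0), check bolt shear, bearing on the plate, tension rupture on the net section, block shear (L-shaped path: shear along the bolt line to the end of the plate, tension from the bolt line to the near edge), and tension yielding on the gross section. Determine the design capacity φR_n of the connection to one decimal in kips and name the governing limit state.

Bolt shear: A_b = π(0.875)²/4 = 0.60132 in². φR_n = 0.75 × 54 × 0.60132 × 2 × 1 = 48.7 kips.
Bearing (0.5 in plate, F_u = 65 ksi): end bolts L_c = 1.3125 − 0.9375/2 = 0.84375, R_n = min(1.2×0.84375×0.5×65, 2.4×0.875×0.5×65) = 32.906 kips/bolt; interior L_c = 3.3125 − 0.9375 = 2.375, R_n = 68.25 kips/bolt. φR_n = 0.75 × (1×32.906 + 1×68.25) = 75.9 kips.
Tension rupture (net): A_n = (4.875 − 1×1)×0.5 = 1.9375 in² (U = 1.0, A_e = A_n). φR_n = 0.75 × 65 × 1.9375 = 94.5 kips.
Block shear: shear path 1×[1.3125+1×3.3125] = 1×4.625 in, A_gv = 2.3125, A_nv = 1×(4.625 − 1.5×1)×0.5 = 1.5625 in²; tension to near edge: (1.75 − 0.5×1)×0.5 = 0.625 in². R_n = min(0.6×65×1.5625, 0.6×50×2.3125) + 1.0×65×0.625 = min(60.938, 69.375) + 40.625 = 101.56 kips. φR_n = 0.75 × 101.56 = 76.2 kips.
Tension yield (gross): A_g = 4.875×0.5 = 2.4375 in². φR_n = 0.90 × 50 × 2.4375 = 109.7 kips.
Governing: min(48.7, 75.9, 94.5, 76.2, 109.7) = 48.7 kips → bolt shear.

48.7 kips (bolt shear governs)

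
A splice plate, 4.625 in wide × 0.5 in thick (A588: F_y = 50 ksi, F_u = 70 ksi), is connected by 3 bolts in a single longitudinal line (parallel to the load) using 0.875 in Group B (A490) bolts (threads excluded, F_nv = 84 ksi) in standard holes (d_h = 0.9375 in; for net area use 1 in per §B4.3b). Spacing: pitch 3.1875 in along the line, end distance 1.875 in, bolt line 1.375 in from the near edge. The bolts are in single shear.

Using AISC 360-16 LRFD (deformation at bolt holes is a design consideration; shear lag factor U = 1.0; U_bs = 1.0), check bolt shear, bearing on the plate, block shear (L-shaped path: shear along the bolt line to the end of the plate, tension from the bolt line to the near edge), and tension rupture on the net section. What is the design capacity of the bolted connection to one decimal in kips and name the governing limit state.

95.2 kips (net-section rupture governs)

Bolt shear: A_b = π(0.875)²/4 = 0.60132 in². φR_n = 0.75 × 84 × 0.60132 × 3 × 1 = 113.6 kips.
Bearing (0.5 in plate, F_u = 70 ksi): end bolts L_c = 1.875 − 0.9375/2 = 1.40625, R_n = min(1.2×1.40625×0.5×70, 2.4×0.875×0.5×70) = 59.063 kips/bolt; interior L_c = 3.1875 − 0.9375 = 2.25, R_n = 73.5 kips/bolt. φR_n = 0.75 × (1×59.063 + 2×73.5) = 154.5 kips.
Block shear: shear path 1×[1.875+2×3.1875] = 1×8.25 in, A_gv = 4.125, A_nv = 1×(8.25 − 2.5×1)×0.5 = 2.875 in²; tension to near edge: (1.375 − 0.5×1)×0.5 = 0.4375 in². R_n = min(0.6×70×2.875, 0.6×50×4.125) + 1.0×70×0.4375 = min(120.75, 123.75) + 30.625 = 151.38 kips. φR_n = 0.75 × 151.38 = 113.5 kips.
Tension rupture (net): A_n = (4.625 − 1×1)×0.5 = 1.8125 in² (U = 1.0, A_e = A_n). φR_n = 0.75 × 70 × 1.8125 = 95.2 kips.
Governing: min(113.6, 154.5, 113.5, 95.2) = 95.2 kips → net-section rupture.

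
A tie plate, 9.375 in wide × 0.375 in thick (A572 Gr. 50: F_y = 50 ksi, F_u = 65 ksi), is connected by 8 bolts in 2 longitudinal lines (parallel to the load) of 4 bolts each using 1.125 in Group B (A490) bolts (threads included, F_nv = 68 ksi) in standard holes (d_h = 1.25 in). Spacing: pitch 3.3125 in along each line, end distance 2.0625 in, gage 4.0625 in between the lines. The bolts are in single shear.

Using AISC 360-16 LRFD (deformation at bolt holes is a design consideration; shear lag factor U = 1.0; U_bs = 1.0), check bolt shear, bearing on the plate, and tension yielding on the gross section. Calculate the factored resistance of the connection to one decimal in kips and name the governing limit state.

158.2 kips (gross-section yield governs)

Bolt shear: A_b = π(1.125)²/4 = 0.99402 in². φR_n = 0.75 × 68 × 0.99402 × 8 × 1 = 405.6 kips.
Bearing (0.375 in plate, F_u = 65 ksi): end bolts L_c = 2.0625 − 1.25/2 = 1.4375, R_n = min(1.2×1.4375×0.375×65, 2.4×1.125×0.375×65) = 42.047 kips/bolt; interior L_c = 3.3125 − 1.25 = 2.0625, R_n = 60.328 kips/bolt. φR_n = 0.75 × (2×42.047 + 6×60.328) = 334.5 kips.
Tension yield (gross): A_g = 9.375×0.375 = 3.5156 in². φR_n = 0.90 × 50 × 3.5156 = 158.2 kips.
Governing: min(405.6, 334.5, 158.2) = 158.2 kips → gross-section yield.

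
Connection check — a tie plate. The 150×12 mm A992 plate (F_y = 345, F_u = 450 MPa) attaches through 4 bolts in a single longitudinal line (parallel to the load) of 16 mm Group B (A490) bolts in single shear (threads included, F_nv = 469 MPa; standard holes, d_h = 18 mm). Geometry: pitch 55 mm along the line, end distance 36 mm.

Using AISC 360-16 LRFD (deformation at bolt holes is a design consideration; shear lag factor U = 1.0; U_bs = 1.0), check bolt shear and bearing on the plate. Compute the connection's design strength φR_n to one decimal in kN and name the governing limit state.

Bolt shear: A_b = π(16)²/4 = 201.06 mm². φR_n = 0.75 × 469 × 201.06 × 4 × 1 = 282.9 kN.
Bearing (12 mm plate, F_u = 450 MPa): end bolts L_c = 36 − 18/2 = 27, R_n = min(1.2×27×12×450, 2.4×16×12×450) = 174.96 kN/bolt; interior L_c = 55 − 18 = 37, R_n = 207.36 kN/bolt. φR_n = 0.75 × (1×174.96 + 3×207.36) = 597.8 kN.
Governing: min(282.9, 597.8) = 282.9 kN → bolt shear.

282.9 kN (bolt shear governs)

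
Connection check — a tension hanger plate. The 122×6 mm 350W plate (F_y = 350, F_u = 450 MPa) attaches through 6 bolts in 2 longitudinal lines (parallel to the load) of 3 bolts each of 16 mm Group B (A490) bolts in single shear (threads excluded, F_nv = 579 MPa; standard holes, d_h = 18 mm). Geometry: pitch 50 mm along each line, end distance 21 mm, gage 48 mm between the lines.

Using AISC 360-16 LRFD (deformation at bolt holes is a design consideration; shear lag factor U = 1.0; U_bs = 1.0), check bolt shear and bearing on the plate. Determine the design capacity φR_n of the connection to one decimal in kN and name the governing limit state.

Bolt shear: A_b = π(16)²/4 = 201.06 mm². φR_n = 0.75 × 579 × 201.06 × 6 × 1 = 523.9 kN.
Bearing (6 mm plate, F_u = 450 MPa): end bolts L_c = 21 − 18/2 = 12, R_n = min(1.2×12×6×450, 2.4×16×6×450) = 38.88 kN/bolt; interior L_c = 50 − 18 = 32, R_n = 103.68 kN/bolt. φR_n = 0.75 × (2×38.88 + 4×103.68) = 369.4 kN.
Governing: min(523.9, 369.4) = 369.4 kN → bearing.

369.4 kN (bearing governs)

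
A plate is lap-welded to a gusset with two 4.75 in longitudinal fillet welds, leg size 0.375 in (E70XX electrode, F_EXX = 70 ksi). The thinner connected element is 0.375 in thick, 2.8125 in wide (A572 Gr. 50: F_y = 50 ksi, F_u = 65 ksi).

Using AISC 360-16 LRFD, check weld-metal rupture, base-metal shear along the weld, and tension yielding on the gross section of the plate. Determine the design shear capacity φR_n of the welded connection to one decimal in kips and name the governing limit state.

47.5 kips (gross-section yield governs)

Weld metal: throat = 0.707×0.375 = 0.26513 in, L = 2×4.75 = 9.5 in. φR_n = 0.75 × 0.6 × 70 × 0.26513 × 9.5 = 79.3 kips.
Base metal shear (0.375 in plate): yield φR_n = 1.0×0.6×50×0.375×9.5 = 106.9 kips; rupture φR_n = 0.75×0.6×65×0.375×9.5 = 104.2 kips; take 104.2 kips (rupture).
Tension yield (gross): A_g = 2.8125×0.375 = 1.0547 in². φR_n = 0.90 × 50 × 1.0547 = 47.5 kips.
Governing: min(79.3, 104.2, 47.5) = 47.5 kips → gross-section yield.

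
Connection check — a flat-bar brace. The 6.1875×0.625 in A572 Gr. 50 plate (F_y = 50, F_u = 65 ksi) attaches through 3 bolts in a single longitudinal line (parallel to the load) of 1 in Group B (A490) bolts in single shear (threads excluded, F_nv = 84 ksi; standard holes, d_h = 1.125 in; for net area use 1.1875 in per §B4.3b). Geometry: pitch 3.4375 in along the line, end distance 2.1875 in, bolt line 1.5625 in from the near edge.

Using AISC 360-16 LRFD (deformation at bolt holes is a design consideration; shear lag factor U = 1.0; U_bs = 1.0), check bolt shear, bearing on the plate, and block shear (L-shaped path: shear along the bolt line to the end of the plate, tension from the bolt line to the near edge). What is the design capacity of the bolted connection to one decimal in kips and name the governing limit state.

Bolt shear: A_b = π(1)²/4 = 0.7854 in². φR_n = 0.75 × 84 × 0.7854 × 3 × 1 = 148.4 kips.
Bearing (0.625 in plate, F_u = 65 ksi): end bolts L_c = 2.1875 − 1.125/2 = 1.625, R_n = min(1.2×1.625×0.625×65, 2.4×1×0.625×65) = 79.219 kips/bolt; interior L_c = 3.4375 − 1.125 = 2.3125, R_n = 97.5 kips/bolt. φR_n = 0.75 × (1×79.219 + 2×97.5) = 205.7 kips.
Block shear: shear path 1×[2.1875+2×3.4375] = 1×9.0625 in, A_gv = 5.6641, A_nv = 1×(9.0625 − 2.5×1.1875)×0.625 = 3.8086 in²; tension to near edge: (1.5625 − 0.5×1.1875)×0.625 = 0.60547 in². R_n = min(0.6×65×3.8086, 0.6×50×5.6641) + 1.0×65×0.60547 = min(148.54, 169.92) + 39.356 = 187.9 kips. φR_n = 0.75 × 187.9 = 140.9 kips.
Governing: min(148.4, 205.7, 140.9) = 140.9 kips → block shear.

140.9 kips (block shear governs)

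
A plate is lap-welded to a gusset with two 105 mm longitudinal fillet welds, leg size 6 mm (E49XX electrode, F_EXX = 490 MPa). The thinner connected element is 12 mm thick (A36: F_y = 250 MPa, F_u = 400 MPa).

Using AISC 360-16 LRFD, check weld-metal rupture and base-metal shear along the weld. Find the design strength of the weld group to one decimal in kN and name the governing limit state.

Weld metal: throat = 0.707×6 = 4.242 mm, L = 2×105 = 210 mm. φR_n = 0.75 × 0.6 × 490 × 4.242 × 210 = 196.4 kN.
Base metal shear (12 mm plate): yield φR_n = 1.0×0.6×250×12×210 = 378.0 kN; rupture φR_n = 0.75×0.6×400×12×210 = 453.6 kN; take 378.0 kN (yield).
Governing: min(196.4, 378.0) = 196.4 kN → weld metal.

196.4 kN (weld metal governs)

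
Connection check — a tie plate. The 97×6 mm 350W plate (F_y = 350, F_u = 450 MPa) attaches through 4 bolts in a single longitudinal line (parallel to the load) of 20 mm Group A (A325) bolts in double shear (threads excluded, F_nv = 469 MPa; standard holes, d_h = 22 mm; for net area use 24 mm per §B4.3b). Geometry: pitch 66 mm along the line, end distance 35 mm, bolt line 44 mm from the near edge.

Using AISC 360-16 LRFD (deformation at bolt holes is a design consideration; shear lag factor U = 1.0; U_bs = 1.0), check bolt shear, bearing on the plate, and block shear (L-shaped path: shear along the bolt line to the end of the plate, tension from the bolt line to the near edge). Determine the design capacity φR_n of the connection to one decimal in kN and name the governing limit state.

245.8 kN (block shear governs)

Bolt shear: A_b = π(20)²/4 = 314.16 mm². φR_n = 0.75 × 469 × 314.16 × 4 × 2 = 884.0 kN.
Bearing (6 mm plate, F_u = 450 MPa): end bolts L_c = 35 − 22/2 = 24, R_n = min(1.2×24×6×450, 2.4×20×6×450) = 77.76 kN/bolt; interior L_c = 66 − 22 = 44, R_n = 129.6 kN/bolt. φR_n = 0.75 × (1×77.76 + 3×129.6) = 349.9 kN.
Block shear: shear path 1×[35+3×66] = 1×233 mm, A_gv = 1398, A_nv = 1×(233 − 3.5×24)×6 = 894 mm²; tension to near edge: (44 − 0.5×24)×6 = 192 mm². R_n = min(0.6×450×894, 0.6×350×1398) + 1.0×450×192 = min(241.38, 293.58) + 86.4 = 327.78 kN. φR_n = 0.75 × 327.78 = 245.8 kN.
Governing: min(884.0, 349.9, 245.8) = 245.8 kN → block shear.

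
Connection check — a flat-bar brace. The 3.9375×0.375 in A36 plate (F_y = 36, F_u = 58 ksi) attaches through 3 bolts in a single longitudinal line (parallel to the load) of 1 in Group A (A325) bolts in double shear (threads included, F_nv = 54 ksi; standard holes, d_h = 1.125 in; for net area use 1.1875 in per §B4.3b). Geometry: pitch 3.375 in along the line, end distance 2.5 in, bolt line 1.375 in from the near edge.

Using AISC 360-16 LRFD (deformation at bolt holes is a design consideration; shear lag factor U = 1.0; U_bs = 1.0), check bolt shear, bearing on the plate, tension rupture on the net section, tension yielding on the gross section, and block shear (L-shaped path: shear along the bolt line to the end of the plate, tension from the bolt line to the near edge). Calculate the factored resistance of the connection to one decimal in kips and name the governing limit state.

44.9 kips (net-section rupture governs)

Bolt shear: A_b = π(1)²/4 = 0.7854 in². φR_n = 0.75 × 54 × 0.7854 × 3 × 2 = 190.9 kips.
Bearing (0.375 in plate, F_u = 58 ksi): end bolts L_c = 2.5 − 1.125/2 = 1.9375, R_n = min(1.2×1.9375×0.375×58, 2.4×1×0.375×58) = 50.569 kips/bolt; interior L_c = 3.375 − 1.125 = 2.25, R_n = 52.2 kips/bolt. φR_n = 0.75 × (1×50.569 + 2×52.2) = 116.2 kips.
Tension rupture (net): A_n = (3.9375 − 1×1.1875)×0.375 = 1.0313 in² (U = 1.0, A_e = A_n). φR_n = 0.75 × 58 × 1.0313 = 44.9 kips.
Tension yield (gross): A_g = 3.9375×0.375 = 1.4766 in². φR_n = 0.90 × 36 × 1.4766 = 47.8 kips.
Block shear: shear path 1×[2.5+2×3.375] = 1×9.25 in, A_gv = 3.4688, A_nv = 1×(9.25 − 2.5×1.1875)×0.375 = 2.3555 in²; tension to near edge: (1.375 − 0.5×1.1875)×0.375 = 0.29297 in². R_n = min(0.6×58×2.3555, 0.6×36×3.4688) + 1.0×58×0.29297 = min(81.971, 74.926) + 16.992 = 91.918 kips. φR_n = 0.75 × 91.918 = 68.9 kips.
Governing: min(190.9, 116.2, 44.9, 47.8, 68.9) = 44.9 kips → net-section rupture.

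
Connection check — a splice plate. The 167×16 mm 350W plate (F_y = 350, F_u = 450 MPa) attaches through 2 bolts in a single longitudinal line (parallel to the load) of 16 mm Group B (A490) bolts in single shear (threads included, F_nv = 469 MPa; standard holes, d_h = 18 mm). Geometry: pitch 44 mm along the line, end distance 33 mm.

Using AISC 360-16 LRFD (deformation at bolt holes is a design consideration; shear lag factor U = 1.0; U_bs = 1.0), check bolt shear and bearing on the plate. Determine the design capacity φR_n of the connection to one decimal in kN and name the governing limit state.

141.4 kN (bolt shear governs)

Bolt shear: A_b = π(16)²/4 = 201.06 mm². φR_n = 0.75 × 469 × 201.06 × 2 × 1 = 141.4 kN.
Bearing (16 mm plate, F_u = 450 MPa): end bolts L_c = 33 − 18/2 = 24, R_n = min(1.2×24×16×450, 2.4×16×16×450) = 207.36 kN/bolt; interior L_c = 44 − 18 = 26, R_n = 224.64 kN/bolt. φR_n = 0.75 × (1×207.36 + 1×224.64) = 324.0 kN.
Governing: min(141.4, 324.0) = 141.4 kN → bolt shear.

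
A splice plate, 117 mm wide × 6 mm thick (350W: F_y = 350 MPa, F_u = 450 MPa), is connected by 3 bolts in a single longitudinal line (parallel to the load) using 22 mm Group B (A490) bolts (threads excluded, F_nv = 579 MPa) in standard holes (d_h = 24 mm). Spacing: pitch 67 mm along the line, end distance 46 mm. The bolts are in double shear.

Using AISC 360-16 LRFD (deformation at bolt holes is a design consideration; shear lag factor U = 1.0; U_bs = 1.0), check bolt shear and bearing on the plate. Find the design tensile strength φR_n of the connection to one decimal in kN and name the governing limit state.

291.6 kN (bearing governs)

Bolt shear: A_b = π(22)²/4 = 380.13 mm². φR_n = 0.75 × 579 × 380.13 × 3 × 2 = 990.4 kN.
Bearing (6 mm plate, F_u = 450 MPa): end bolts L_c = 46 − 24/2 = 34, R_n = min(1.2×34×6×450, 2.4×22×6×450) = 110.16 kN/bolt; interior L_c = 67 − 24 = 43, R_n = 139.32 kN/bolt. φR_n = 0.75 × (1×110.16 + 2×139.32) = 291.6 kN.
Governing: min(990.4, 291.6) = 291.6 kN → bearing.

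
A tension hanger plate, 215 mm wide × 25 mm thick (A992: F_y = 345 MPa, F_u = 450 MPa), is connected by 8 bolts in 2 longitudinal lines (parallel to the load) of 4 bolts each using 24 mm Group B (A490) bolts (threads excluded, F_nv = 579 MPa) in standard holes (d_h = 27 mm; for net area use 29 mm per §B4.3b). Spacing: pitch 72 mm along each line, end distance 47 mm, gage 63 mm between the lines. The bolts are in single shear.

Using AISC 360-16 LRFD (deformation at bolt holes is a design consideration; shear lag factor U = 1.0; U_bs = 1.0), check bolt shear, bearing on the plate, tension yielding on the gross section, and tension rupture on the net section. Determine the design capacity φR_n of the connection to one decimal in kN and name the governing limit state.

1324.7 kN (net-section rupture governs)

Bolt shear: A_b = π(24)²/4 = 452.39 mm². φR_n = 0.75 × 579 × 452.39 × 8 × 1 = 1571.6 kN.
Bearing (25 mm plate, F_u = 450 MPa): end bolts L_c = 47 − 27/2 = 33.5, R_n = min(1.2×33.5×25×450, 2.4×24×25×450) = 452.25 kN/bolt; interior L_c = 72 − 27 = 45, R_n = 607.5 kN/bolt. φR_n = 0.75 × (2×452.25 + 6×607.5) = 3412.1 kN.
Tension yield (gross): A_g = 215×25 = 5375 mm². φR_n = 0.90 × 345 × 5375 = 1668.9 kN.
Tension rupture (net): A_n = (215 − 2×29)×25 = 3925 mm² (U = 1.0, A_e = A_n). φR_n = 0.75 × 450 × 3925 = 1324.7 kN.
Governing: min(1571.6, 3412.1, 1668.9, 1324.7) = 1324.7 kN → net-section rupture.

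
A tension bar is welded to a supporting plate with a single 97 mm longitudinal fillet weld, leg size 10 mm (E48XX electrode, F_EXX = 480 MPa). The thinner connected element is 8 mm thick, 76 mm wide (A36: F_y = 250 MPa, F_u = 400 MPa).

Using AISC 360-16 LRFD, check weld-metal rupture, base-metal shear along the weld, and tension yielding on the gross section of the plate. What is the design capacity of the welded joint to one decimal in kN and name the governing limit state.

Weld metal: throat = 0.707×10 = 7.07 mm, L = 97 mm. φR_n = 0.75 × 0.6 × 480 × 7.07 × 97 = 148.1 kN.
Base metal shear (8 mm plate): yield φR_n = 1.0×0.6×250×8×97 = 116.4 kN; rupture φR_n = 0.75×0.6×400×8×97 = 139.7 kN; take 116.4 kN (yield).
Tension yield (gross): A_g = 76×8 = 608 mm². φR_n = 0.90 × 250 × 608 = 136.8 kN.
Governing: min(148.1, 116.4, 136.8) = 116.4 kN → base-metal shear.

116.4 kN (base-metal shear governs)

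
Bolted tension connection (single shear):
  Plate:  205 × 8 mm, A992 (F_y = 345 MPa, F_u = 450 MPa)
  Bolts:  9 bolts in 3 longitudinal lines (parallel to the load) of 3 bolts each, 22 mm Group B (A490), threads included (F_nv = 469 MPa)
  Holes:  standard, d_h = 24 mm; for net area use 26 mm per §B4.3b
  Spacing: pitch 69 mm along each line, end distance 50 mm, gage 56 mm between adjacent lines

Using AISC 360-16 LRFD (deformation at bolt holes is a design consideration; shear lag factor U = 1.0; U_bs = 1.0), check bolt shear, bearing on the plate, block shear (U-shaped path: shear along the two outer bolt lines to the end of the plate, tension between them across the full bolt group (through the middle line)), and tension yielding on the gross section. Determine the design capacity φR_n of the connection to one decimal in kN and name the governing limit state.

509.2 kN (gross-section yield governs)

Bolt shear: A_b = π(22)²/4 = 380.13 mm². φR_n = 0.75 × 469 × 380.13 × 9 × 1 = 1203.4 kN.
Bearing (8 mm plate, F_u = 450 MPa): end bolts L_c = 50 − 24/2 = 38, R_n = min(1.2×38×8×450, 2.4×22×8×450) = 164.16 kN/bolt; interior L_c = 69 − 24 = 45, R_n = 190.08 kN/bolt. φR_n = 0.75 × (3×164.16 + 6×190.08) = 1224.7 kN.
Block shear: shear path 2×[50+2×69] = 2×188 mm, A_gv = 3008, A_nv = 2×(188 − 2.5×26)×8 = 1968 mm²; tension across gage: (112 − 2×26)×8 = 480 mm². R_n = min(0.6×450×1968, 0.6×345×3008) + 1.0×450×480 = min(531.36, 622.66) + 216 = 747.36 kN. φR_n = 0.75 × 747.36 = 560.5 kN.
Tension yield (gross): A_g = 205×8 = 1640 mm². φR_n = 0.90 × 345 × 1640 = 509.2 kN.
Governing: min(1203.4, 1224.7, 560.5, 509.2) = 509.2 kN → gross-section yield.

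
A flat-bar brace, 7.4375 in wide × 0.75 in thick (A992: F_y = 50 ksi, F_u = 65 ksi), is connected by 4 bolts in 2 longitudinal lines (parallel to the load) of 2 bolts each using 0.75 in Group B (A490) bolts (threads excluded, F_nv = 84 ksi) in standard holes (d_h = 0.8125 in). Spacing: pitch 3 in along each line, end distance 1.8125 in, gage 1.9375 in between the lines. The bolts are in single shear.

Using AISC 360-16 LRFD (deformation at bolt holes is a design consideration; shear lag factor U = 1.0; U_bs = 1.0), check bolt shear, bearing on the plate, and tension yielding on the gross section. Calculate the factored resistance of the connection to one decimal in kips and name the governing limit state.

111.3 kips (bolt shear governs)

Bolt shear: A_b = π(0.75)²/4 = 0.44179 in². φR_n = 0.75 × 84 × 0.44179 × 4 × 1 = 111.3 kips.
Bearing (0.75 in plate, F_u = 65 ksi): end bolts L_c = 1.8125 − 0.8125/2 = 1.40625, R_n = min(1.2×1.40625×0.75×65, 2.4×0.75×0.75×65) = 82.266 kips/bolt; interior L_c = 3 − 0.8125 = 2.1875, R_n = 87.75 kips/bolt. φR_n = 0.75 × (2×82.266 + 2×87.75) = 255.0 kips.
Tension yield (gross): A_g = 7.4375×0.75 = 5.5781 in². φR_n = 0.90 × 50 × 5.5781 = 251.0 kips.
Governing: min(111.3, 255.0, 251.0) = 111.3 kips → bolt shear.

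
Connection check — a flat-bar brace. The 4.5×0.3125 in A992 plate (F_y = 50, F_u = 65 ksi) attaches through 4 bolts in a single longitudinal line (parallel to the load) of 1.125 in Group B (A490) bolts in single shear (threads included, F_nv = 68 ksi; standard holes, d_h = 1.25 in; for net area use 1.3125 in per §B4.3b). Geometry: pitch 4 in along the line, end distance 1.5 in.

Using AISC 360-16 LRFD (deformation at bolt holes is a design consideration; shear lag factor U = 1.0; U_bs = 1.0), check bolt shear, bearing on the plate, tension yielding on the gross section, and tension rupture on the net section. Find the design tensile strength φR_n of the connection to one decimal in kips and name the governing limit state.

Bolt shear: A_b = π(1.125)²/4 = 0.99402 in². φR_n = 0.75 × 68 × 0.99402 × 4 × 1 = 202.8 kips.
Bearing (0.3125 in plate, F_u = 65 ksi): end bolts L_c = 1.5 − 1.25/2 = 0.875, R_n = min(1.2×0.875×0.3125×65, 2.4×1.125×0.3125×65) = 21.328 kips/bolt; interior L_c = 4 − 1.25 = 2.75, R_n = 54.844 kips/bolt. φR_n = 0.75 × (1×21.328 + 3×54.844) = 139.4 kips.
Tension yield (gross): A_g = 4.5×0.3125 = 1.4063 in². φR_n = 0.90 × 50 × 1.4063 = 63.3 kips.
Tension rupture (net): A_n = (4.5 − 1×1.3125)×0.3125 = 0.99609 in² (U = 1.0, A_e = A_n). φR_n = 0.75 × 65 × 0.99609 = 48.6 kips.
Governing: min(202.8, 139.4, 63.3, 48.6) = 48.6 kips → net-section rupture.

48.6 kips (net-section rupture governs)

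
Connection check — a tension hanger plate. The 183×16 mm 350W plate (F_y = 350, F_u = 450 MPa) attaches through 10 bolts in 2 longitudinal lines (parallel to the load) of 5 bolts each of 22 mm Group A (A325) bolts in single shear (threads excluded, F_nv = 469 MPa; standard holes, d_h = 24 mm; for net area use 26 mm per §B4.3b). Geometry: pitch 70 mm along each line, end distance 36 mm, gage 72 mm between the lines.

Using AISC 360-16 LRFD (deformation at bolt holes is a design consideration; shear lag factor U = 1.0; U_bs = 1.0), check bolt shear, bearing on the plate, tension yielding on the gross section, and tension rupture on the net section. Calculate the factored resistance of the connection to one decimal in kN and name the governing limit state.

707.4 kN (net-section rupture governs)

Bolt shear: A_b = π(22)²/4 = 380.13 mm². φR_n = 0.75 × 469 × 380.13 × 10 × 1 = 1337.1 kN.
Bearing (16 mm plate, F_u = 450 MPa): end bolts L_c = 36 − 24/2 = 24, R_n = min(1.2×24×16×450, 2.4×22×16×450) = 207.36 kN/bolt; interior L_c = 70 − 24 = 46, R_n = 380.16 kN/bolt. φR_n = 0.75 × (2×207.36 + 8×380.16) = 2592.0 kN.
Tension yield (gross): A_g = 183×16 = 2928 mm². φR_n = 0.90 × 350 × 2928 = 922.3 kN.
Tension rupture (net): A_n = (183 − 2×26)×16 = 2096 mm² (U = 1.0, A_e = A_n). φR_n = 0.75 × 450 × 2096 = 707.4 kN.
Governing: min(1337.1, 2592.0, 922.3, 707.4) = 707.4 kN → net-section rupture.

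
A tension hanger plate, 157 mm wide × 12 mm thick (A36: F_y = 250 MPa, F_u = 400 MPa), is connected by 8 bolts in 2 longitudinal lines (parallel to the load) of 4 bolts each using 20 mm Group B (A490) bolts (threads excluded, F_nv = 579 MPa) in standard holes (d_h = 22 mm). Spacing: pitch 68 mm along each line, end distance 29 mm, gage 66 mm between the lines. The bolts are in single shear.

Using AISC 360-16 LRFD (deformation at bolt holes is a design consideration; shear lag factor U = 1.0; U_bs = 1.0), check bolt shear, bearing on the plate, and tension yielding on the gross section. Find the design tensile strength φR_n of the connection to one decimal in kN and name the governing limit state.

Bolt shear: A_b = π(20)²/4 = 314.16 mm². φR_n = 0.75 × 579 × 314.16 × 8 × 1 = 1091.4 kN.
Bearing (12 mm plate, F_u = 400 MPa): end bolts L_c = 29 − 22/2 = 18, R_n = min(1.2×18×12×400, 2.4×20×12×400) = 103.68 kN/bolt; interior L_c = 68 − 22 = 46, R_n = 230.4 kN/bolt. φR_n = 0.75 × (2×103.68 + 6×230.4) = 1192.3 kN.
Tension yield (gross): A_g = 157×12 = 1884 mm². φR_n = 0.90 × 250 × 1884 = 423.9 kN.
Governing: min(1091.4, 1192.3, 423.9) = 423.9 kN → gross-section yield.

423.9 kN (gross-section yield governs)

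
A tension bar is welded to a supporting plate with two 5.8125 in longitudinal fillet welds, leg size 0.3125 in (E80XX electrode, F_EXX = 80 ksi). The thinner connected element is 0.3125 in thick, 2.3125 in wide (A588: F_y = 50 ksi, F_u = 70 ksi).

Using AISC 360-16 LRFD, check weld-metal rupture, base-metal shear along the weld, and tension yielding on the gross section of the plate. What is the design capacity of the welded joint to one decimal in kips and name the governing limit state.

Weld metal: throat = 0.707×0.3125 = 0.22094 in, L = 2×5.8125 = 11.625 in. φR_n = 0.75 × 0.6 × 80 × 0.22094 × 11.625 = 92.5 kips.
Base metal shear (0.3125 in plate): yield φR_n = 1.0×0.6×50×0.3125×11.625 = 109.0 kips; rupture φR_n = 0.75×0.6×70×0.3125×11.625 = 114.4 kips; take 109.0 kips (yield).
Tension yield (gross): A_g = 2.3125×0.3125 = 0.72266 in². φR_n = 0.90 × 50 × 0.72266 = 32.5 kips.
Governing: min(92.5, 109.0, 32.5) = 32.5 kips → gross-section yield.

32.5 kips (gross-section yield governs)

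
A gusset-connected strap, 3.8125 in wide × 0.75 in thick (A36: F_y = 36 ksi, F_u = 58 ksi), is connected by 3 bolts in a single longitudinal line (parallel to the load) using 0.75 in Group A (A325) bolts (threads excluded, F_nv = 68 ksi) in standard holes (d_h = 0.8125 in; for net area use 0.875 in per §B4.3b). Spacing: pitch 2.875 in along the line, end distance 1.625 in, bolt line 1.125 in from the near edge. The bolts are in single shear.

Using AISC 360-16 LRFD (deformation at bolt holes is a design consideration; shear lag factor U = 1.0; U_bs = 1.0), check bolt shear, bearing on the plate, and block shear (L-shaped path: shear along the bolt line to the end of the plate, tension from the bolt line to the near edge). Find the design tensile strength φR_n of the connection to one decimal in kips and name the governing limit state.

67.6 kips (bolt shear governs)

Bolt shear: A_b = π(0.75)²/4 = 0.44179 in². φR_n = 0.75 × 68 × 0.44179 × 3 × 1 = 67.6 kips.
Bearing (0.75 in plate, F_u = 58 ksi): end bolts L_c = 1.625 − 0.8125/2 = 1.21875, R_n = min(1.2×1.21875×0.75×58, 2.4×0.75×0.75×58) = 63.619 kips/bolt; interior L_c = 2.875 − 0.8125 = 2.0625, R_n = 78.3 kips/bolt. φR_n = 0.75 × (1×63.619 + 2×78.3) = 165.2 kips.
Block shear: shear path 1×[1.625+2×2.875] = 1×7.375 in, A_gv = 5.5313, A_nv = 1×(7.375 − 2.5×0.875)×0.75 = 3.8906 in²; tension to near edge: (1.125 − 0.5×0.875)×0.75 = 0.51563 in². R_n = min(0.6×58×3.8906, 0.6×36×5.5313) + 1.0×58×0.51563 = min(135.39, 119.48) + 29.907 = 149.39 kips. φR_n = 0.75 × 149.39 = 112.0 kips.
Governing: min(67.6, 165.2, 112.0) = 67.6 kips → bolt shear.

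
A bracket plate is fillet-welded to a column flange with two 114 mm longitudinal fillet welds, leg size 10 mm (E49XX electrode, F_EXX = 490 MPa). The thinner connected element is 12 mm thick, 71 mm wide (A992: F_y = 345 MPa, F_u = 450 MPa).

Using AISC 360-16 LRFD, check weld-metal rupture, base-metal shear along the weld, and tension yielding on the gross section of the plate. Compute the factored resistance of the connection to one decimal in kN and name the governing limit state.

264.5 kN (gross-section yield governs)

Weld metal: throat = 0.707×10 = 7.07 mm, L = 2×114 = 228 mm. φR_n = 0.75 × 0.6 × 490 × 7.07 × 228 = 355.4 kN.
Base metal shear (12 mm plate): yield φR_n = 1.0×0.6×345×12×228 = 566.4 kN; rupture φR_n = 0.75×0.6×450×12×228 = 554.0 kN; take 554.0 kN (rupture).
Tension yield (gross): A_g = 71×12 = 852 mm². φR_n = 0.90 × 345 × 852 = 264.5 kN.
Governing: min(355.4, 554.0, 264.5) = 264.5 kN → gross-section yield.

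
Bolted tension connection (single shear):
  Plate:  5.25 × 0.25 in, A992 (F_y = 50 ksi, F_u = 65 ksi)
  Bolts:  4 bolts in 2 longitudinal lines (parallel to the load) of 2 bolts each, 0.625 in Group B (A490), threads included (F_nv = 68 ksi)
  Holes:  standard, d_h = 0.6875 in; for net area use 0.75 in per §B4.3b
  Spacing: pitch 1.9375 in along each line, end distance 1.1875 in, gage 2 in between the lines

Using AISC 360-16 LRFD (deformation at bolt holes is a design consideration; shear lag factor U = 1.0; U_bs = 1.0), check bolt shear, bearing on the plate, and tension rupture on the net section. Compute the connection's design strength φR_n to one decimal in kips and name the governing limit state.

45.7 kips (net-section rupture governs)

Bolt shear: A_b = π(0.625)²/4 = 0.3068 in². φR_n = 0.75 × 68 × 0.3068 × 4 × 1 = 62.6 kips.
Bearing (0.25 in plate, F_u = 65 ksi): end bolts L_c = 1.1875 − 0.6875/2 = 0.84375, R_n = min(1.2×0.84375×0.25×65, 2.4×0.625×0.25×65) = 16.453 kips/bolt; interior L_c = 1.9375 − 0.6875 = 1.25, R_n = 24.375 kips/bolt. φR_n = 0.75 × (2×16.453 + 2×24.375) = 61.2 kips.
Tension rupture (net): A_n = (5.25 − 2×0.75)×0.25 = 0.9375 in² (U = 1.0, A_e = A_n). φR_n = 0.75 × 65 × 0.9375 = 45.7 kips.
Governing: min(62.6, 61.2, 45.7) = 45.7 kips → net-section rupture.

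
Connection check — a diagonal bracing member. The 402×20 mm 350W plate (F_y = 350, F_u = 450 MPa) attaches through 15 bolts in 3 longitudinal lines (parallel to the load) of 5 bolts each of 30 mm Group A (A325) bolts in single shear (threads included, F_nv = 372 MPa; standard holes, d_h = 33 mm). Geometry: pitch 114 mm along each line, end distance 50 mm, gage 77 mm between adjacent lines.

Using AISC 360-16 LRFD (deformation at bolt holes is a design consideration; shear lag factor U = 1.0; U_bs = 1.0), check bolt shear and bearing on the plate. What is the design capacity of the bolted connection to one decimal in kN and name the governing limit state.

Bolt shear: A_b = π(30)²/4 = 706.86 mm². φR_n = 0.75 × 372 × 706.86 × 15 × 1 = 2958.2 kN.
Bearing (20 mm plate, F_u = 450 MPa): end bolts L_c = 50 − 33/2 = 33.5, R_n = min(1.2×33.5×20×450, 2.4×30×20×450) = 361.8 kN/bolt; interior L_c = 114 − 33 = 81, R_n = 648 kN/bolt. φR_n = 0.75 × (3×361.8 + 12×648) = 6646.1 kN.
Governing: min(2958.2, 6646.1) = 2958.2 kN → bolt shear.

2958.2 kN (bolt shear governs)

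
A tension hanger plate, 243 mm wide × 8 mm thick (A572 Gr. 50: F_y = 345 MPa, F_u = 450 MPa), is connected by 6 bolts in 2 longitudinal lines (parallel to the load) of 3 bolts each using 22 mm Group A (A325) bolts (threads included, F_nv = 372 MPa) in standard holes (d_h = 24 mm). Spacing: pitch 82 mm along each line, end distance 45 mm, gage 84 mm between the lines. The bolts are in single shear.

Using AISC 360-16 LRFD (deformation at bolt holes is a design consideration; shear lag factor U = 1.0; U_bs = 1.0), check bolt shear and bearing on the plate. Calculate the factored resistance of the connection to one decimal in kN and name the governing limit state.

Bolt shear: A_b = π(22)²/4 = 380.13 mm². φR_n = 0.75 × 372 × 380.13 × 6 × 1 = 636.3 kN.
Bearing (8 mm plate, F_u = 450 MPa): end bolts L_c = 45 − 24/2 = 33, R_n = min(1.2×33×8×450, 2.4×22×8×450) = 142.56 kN/bolt; interior L_c = 82 − 24 = 58, R_n = 190.08 kN/bolt. φR_n = 0.75 × (2×142.56 + 4×190.08) = 784.1 kN.
Governing: min(636.3, 784.1) = 636.3 kN → bolt shear.

636.3 kN (bolt shear governs)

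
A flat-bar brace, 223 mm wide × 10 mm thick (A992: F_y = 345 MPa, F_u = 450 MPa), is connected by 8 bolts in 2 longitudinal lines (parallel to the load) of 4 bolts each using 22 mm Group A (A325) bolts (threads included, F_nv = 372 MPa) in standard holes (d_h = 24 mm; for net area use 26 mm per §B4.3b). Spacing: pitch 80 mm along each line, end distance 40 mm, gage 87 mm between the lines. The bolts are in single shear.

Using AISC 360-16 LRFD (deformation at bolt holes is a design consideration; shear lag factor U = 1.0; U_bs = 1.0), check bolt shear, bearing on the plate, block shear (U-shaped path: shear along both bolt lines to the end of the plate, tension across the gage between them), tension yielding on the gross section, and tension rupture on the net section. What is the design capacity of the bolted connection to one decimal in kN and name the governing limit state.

577.1 kN (net-section rupture governs)

Bolt shear: A_b = π(22)²/4 = 380.13 mm². φR_n = 0.75 × 372 × 380.13 × 8 × 1 = 848.5 kN.
Bearing (10 mm plate, F_u = 450 MPa): end bolts L_c = 40 − 24/2 = 28, R_n = min(1.2×28×10×450, 2.4×22×10×450) = 151.2 kN/bolt; interior L_c = 80 − 24 = 56, R_n = 237.6 kN/bolt. φR_n = 0.75 × (2×151.2 + 6×237.6) = 1296.0 kN.
Block shear: shear path 2×[40+3×80] = 2×280 mm, A_gv = 5600, A_nv = 2×(280 − 3.5×26)×10 = 3780 mm²; tension across gage: (87 − 1×26)×10 = 610 mm². R_n = min(0.6×450×3780, 0.6×345×5600) + 1.0×450×610 = min(1020.6, 1159.2) + 274.5 = 1295.1 kN. φR_n = 0.75 × 1295.1 = 971.3 kN.
Tension yield (gross): A_g = 223×10 = 2230 mm². φR_n = 0.90 × 345 × 2230 = 692.4 kN.
Tension rupture (net): A_n = (223 − 2×26)×10 = 1710 mm² (U = 1.0, A_e = A_n). φR_n = 0.75 × 450 × 1710 = 577.1 kN.
Governing: min(848.5, 1296.0, 971.3, 692.4, 577.1) = 577.1 kN → net-section rupture.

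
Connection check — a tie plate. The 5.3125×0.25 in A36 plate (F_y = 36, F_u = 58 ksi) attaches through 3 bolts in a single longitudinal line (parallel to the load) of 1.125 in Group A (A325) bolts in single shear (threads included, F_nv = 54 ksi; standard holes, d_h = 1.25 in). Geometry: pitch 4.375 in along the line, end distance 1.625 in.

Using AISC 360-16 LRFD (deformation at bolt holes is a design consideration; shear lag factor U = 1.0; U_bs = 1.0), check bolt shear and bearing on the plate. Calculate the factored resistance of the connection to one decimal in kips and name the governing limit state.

Bolt shear: A_b = π(1.125)²/4 = 0.99402 in². φR_n = 0.75 × 54 × 0.99402 × 3 × 1 = 120.8 kips.
Bearing (0.25 in plate, F_u = 58 ksi): end bolts L_c = 1.625 − 1.25/2 = 1, R_n = min(1.2×1×0.25×58, 2.4×1.125×0.25×58) = 17.4 kips/bolt; interior L_c = 4.375 − 1.25 = 3.125, R_n = 39.15 kips/bolt. φR_n = 0.75 × (1×17.4 + 2×39.15) = 71.8 kips.
Governing: min(120.8, 71.8) = 71.8 kips → bearing.

71.8 kips (bearing governs)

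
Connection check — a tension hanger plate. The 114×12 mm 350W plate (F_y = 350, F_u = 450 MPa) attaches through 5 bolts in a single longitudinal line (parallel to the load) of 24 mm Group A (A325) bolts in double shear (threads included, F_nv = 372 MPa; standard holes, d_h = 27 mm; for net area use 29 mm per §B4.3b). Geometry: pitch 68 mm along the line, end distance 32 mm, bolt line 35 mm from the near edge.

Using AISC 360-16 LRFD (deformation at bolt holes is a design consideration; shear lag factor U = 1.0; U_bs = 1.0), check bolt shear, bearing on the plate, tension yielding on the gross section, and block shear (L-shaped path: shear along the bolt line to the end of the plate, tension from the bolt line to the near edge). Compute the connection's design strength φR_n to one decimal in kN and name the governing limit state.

Bolt shear: A_b = π(24)²/4 = 452.39 mm². φR_n = 0.75 × 372 × 452.39 × 5 × 2 = 1262.2 kN.
Bearing (12 mm plate, F_u = 450 MPa): end bolts L_c = 32 − 27/2 = 18.5, R_n = min(1.2×18.5×12×450, 2.4×24×12×450) = 119.88 kN/bolt; interior L_c = 68 − 27 = 41, R_n = 265.68 kN/bolt. φR_n = 0.75 × (1×119.88 + 4×265.68) = 887.0 kN.
Tension yield (gross): A_g = 114×12 = 1368 mm². φR_n = 0.90 × 350 × 1368 = 430.9 kN.
Block shear: shear path 1×[32+4×68] = 1×304 mm, A_gv = 3648, A_nv = 1×(304 − 4.5×29)×12 = 2082 mm²; tension to near edge: (35 − 0.5×29)×12 = 246 mm². R_n = min(0.6×450×2082, 0.6×350×3648) + 1.0×450×246 = min(562.14, 766.08) + 110.7 = 672.84 kN. φR_n = 0.75 × 672.84 = 504.6 kN.
Governing: min(1262.2, 887.0, 430.9, 504.6) = 430.9 kN → gross-section yield.

430.9 kN (gross-section yield governs)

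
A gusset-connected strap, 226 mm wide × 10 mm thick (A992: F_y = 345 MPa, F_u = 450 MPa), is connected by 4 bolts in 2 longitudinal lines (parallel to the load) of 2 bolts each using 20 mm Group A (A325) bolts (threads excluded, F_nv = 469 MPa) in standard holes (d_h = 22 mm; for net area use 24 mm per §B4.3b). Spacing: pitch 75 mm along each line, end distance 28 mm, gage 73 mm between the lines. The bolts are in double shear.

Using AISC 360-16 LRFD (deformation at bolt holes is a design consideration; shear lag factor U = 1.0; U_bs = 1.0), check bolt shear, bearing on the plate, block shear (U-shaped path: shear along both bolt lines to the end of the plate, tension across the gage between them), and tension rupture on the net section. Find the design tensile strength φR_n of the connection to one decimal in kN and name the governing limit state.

Bolt shear: A_b = π(20)²/4 = 314.16 mm². φR_n = 0.75 × 469 × 314.16 × 4 × 2 = 884.0 kN.
Bearing (10 mm plate, F_u = 450 MPa): end bolts L_c = 28 − 22/2 = 17, R_n = min(1.2×17×10×450, 2.4×20×10×450) = 91.8 kN/bolt; interior L_c = 75 − 22 = 53, R_n = 216 kN/bolt. φR_n = 0.75 × (2×91.8 + 2×216) = 461.7 kN.
Block shear: shear path 2×[28+1×75] = 2×103 mm, A_gv = 2060, A_nv = 2×(103 − 1.5×24)×10 = 1340 mm²; tension across gage: (73 − 1×24)×10 = 490 mm². R_n = min(0.6×450×1340, 0.6×345×2060) + 1.0×450×490 = min(361.8, 426.42) + 220.5 = 582.3 kN. φR_n = 0.75 × 582.3 = 436.7 kN.
Tension rupture (net): A_n = (226 − 2×24)×10 = 1780 mm² (U = 1.0, A_e = A_n). φR_n = 0.75 × 450 × 1780 = 600.8 kN.
Governing: min(884.0, 461.7, 436.7, 600.8) = 436.7 kN → block shear.

436.7 kN (block shear governs)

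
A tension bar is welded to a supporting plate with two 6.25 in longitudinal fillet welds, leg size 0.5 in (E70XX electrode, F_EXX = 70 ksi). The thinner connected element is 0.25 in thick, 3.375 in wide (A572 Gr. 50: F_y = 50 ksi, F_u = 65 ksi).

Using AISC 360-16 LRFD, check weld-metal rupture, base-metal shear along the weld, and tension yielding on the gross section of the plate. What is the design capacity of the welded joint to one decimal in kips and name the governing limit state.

Weld metal: throat = 0.707×0.5 = 0.3535 in, L = 2×6.25 = 12.5 in. φR_n = 0.75 × 0.6 × 70 × 0.3535 × 12.5 = 139.2 kips.
Base metal shear (0.25 in plate): yield φR_n = 1.0×0.6×50×0.25×12.5 = 93.8 kips; rupture φR_n = 0.75×0.6×65×0.25×12.5 = 91.4 kips; take 91.4 kips (rupture).
Tension yield (gross): A_g = 3.375×0.25 = 0.84375 in². φR_n = 0.90 × 50 × 0.84375 = 38.0 kips.
Governing: min(139.2, 91.4, 38.0) = 38.0 kips → gross-section yield.

38.0 kips (gross-section yield governs)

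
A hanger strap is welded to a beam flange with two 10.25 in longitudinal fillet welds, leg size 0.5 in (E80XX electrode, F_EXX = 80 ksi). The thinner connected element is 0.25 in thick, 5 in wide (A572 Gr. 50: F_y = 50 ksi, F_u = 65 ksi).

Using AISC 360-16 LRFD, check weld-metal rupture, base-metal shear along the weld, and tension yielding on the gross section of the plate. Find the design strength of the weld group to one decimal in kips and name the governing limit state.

56.3 kips (gross-section yield governs)

Weld metal: throat = 0.707×0.5 = 0.3535 in, L = 2×10.25 = 20.5 in. φR_n = 0.75 × 0.6 × 80 × 0.3535 × 20.5 = 260.9 kips.
Base metal shear (0.25 in plate): yield φR_n = 1.0×0.6×50×0.25×20.5 = 153.8 kips; rupture φR_n = 0.75×0.6×65×0.25×20.5 = 149.9 kips; take 149.9 kips (rupture).
Tension yield (gross): A_g = 5×0.25 = 1.25 in². φR_n = 0.90 × 50 × 1.25 = 56.3 kips.
Governing: min(260.9, 149.9, 56.3) = 56.3 kips → gross-section yield.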